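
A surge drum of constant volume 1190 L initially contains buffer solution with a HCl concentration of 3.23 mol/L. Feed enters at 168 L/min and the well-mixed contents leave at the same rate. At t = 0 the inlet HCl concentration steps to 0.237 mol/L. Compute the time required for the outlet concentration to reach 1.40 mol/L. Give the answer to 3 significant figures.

Mass balance on the solute (V constant): V dC/dt = Q(C_in − C), so τ = V/Q = 7.0833 min.
C(t) = C_in + (C₀ − C_in) e^(−t/τ). Set C = 1.40 and solve for t:
e^(−t/τ) = (C − C_in)/(C₀ − C_in) = (1.40 − 0.237)/(3.23 − 0.237) = 0.38857
t = −τ ln(…) = 7.0833 × 0.94527 = 6.6957 min.

6.70 min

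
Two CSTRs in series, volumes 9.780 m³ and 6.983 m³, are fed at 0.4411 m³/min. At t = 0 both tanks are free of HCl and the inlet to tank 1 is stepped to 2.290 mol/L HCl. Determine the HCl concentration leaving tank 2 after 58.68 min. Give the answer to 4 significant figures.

1.863 mol/L

Time constants: τᵢ = Vᵢ/Q for each well-mixed tank.
τ₁ = 9.780/0.4411 = 22.1718 min; τ₂ = 6.983/0.4411 = 15.8309 min.
Tank 1: C₁ = C_in(1 − e^(−t/τ₁)). Tank 2 (τ₁ ≠ τ₂): C₂ = C_in[1 − (τ₁ e^(−t/τ₁) − τ₂ e^(−t/τ₂))/(τ₁ − τ₂)].
At t = 58.68: e^(−t/τ₁) = 0.0708918, e^(−t/τ₂) = 0.0245589.
C₂ = 2.290·[1 − (22.1718·0.0708918 − 15.8309·0.0245589)/(6.34097)] = 2.290·0.813433 = 1.86276 mol/L.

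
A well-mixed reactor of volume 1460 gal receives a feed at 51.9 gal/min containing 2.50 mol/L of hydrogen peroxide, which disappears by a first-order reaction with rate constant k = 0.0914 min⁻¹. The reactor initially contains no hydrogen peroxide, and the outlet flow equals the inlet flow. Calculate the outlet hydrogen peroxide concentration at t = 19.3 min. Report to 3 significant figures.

V dC/dt = Q(C_in − C) − k V C.
This is linear with rate a = Q/V + k = 0.12695 min⁻¹.
C_ss = Q C_in/(Q + kV) = 0.70005 mol/L; C(t) = C_ss + (C₀ − C_ss) e^(−a t).
C(19.3) = 0.70005 + (-0.70005)·e^(−0.12695·19.3) = 0.70005 + (-0.70005)·0.086285 = 0.63965 mol/L.

0.640 mol/L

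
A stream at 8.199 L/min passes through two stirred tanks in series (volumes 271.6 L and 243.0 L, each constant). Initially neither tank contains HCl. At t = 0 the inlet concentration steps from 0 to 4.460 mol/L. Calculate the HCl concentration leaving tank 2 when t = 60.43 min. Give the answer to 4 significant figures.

2.559 mol/L

Species balance on tank i: dCᵢ/dt = (Cᵢ₋₁ − Cᵢ)/τᵢ with τᵢ = Vᵢ/Q.
τ₁ = 271.6/8.199 = 33.1260 min; τ₂ = 243.0/8.199 = 29.6378 min.
Tank 1: C₁ = C_in(1 − e^(−t/τ₁)). Tank 2 (τ₁ ≠ τ₂): C₂ = C_in[1 − (τ₁ e^(−t/τ₁) − τ₂ e^(−t/τ₂))/(τ₁ − τ₂)].
At t = 60.43: e^(−t/τ₁) = 0.161339, e^(−t/τ₂) = 0.130165.
C₂ = 4.460·[1 − (33.1260·0.161339 − 29.6378·0.130165)/(3.48823)] = 4.460·0.573790 = 2.55910 mol/L.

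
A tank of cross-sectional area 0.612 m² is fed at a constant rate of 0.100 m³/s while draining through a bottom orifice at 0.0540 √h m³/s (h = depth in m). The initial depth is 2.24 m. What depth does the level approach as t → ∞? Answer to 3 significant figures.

A dh/dt = Q_in − 0.0540 √h. Steady state requires inflow = outflow:
Q_in = 0.0540 √h_ss ⇒ √h_ss = 0.100/0.0540 = 1.8519.
h_ss = 1.8519² = 3.4294 m. (Since h₀ = 2.24 m < h_ss, the level will rise toward this value.)

3.43 m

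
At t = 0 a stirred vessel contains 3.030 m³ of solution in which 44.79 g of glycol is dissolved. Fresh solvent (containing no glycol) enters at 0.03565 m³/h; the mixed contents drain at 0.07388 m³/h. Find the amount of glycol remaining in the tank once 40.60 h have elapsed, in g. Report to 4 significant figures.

Total volume: dV/dt = Q_in − Q_out = -0.0382300 m³/h, so V(t) = 3.030 − 0.0382300 t and V(40.60) = 1.47786 m³.
No glycol enters, so dm/dt = −Q_out · (m/V).
Separate: dm/m = −Q_out dt/V(t) ⇒ ln(m/m₀) = −(Q_out/(Q_in−Q_out)) ln(V/V₀).
m = m₀ (V₀/V)^(Q_out/(Q_in−Q_out)) = 44.79 × (3.030/1.47786)^(-1.93251) = 11.1842 g.

11.18 g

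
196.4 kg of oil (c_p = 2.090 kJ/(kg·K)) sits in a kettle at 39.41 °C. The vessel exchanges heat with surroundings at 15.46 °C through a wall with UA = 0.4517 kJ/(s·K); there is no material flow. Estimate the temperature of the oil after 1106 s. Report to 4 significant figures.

Unsteady energy balance on the tank contents: M c_p dT/dt = −UA(T − T_amb).
dT/dt = (T_ss − T)/τ with T_ss = T_amb = 15.4600 °C, τ = M c_p/UA = 196.4·2.090/0.4517 = 908.736 s.
This is linear first-order; T(t) = T_ss + (T₀ − T_ss) e^(−t/τ).
T(1106) = 15.4600 + (23.9500)·0.296095 = 22.5515 °C.

22.55 °C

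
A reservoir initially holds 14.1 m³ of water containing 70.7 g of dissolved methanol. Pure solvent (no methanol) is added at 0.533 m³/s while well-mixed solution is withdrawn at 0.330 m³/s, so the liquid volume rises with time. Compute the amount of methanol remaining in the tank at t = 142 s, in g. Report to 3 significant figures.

11.6 g

Total volume: dV/dt = Q_in − Q_out = 0.20300 m³/s, so V(t) = 14.1 + 0.20300 t and V(142) = 42.926 m³.
No methanol enters, so dm/dt = −Q_out · (m/V).
dm/m = −Q_out dt/(V₀ + 0.20300 t); integrating gives ln(m/m₀) = −(Q_out/(Q_in−Q_out)) ln(V/V₀).
m = m₀ (V₀/V)^(Q_out/(Q_in−Q_out)) = 70.7 × (14.1/42.926)^(1.6256) = 11.573 g.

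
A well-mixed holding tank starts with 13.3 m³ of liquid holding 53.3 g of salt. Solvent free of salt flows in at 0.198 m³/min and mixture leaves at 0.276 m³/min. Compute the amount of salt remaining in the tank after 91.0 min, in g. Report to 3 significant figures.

3.58 g

Total volume: dV/dt = Q_in − Q_out = -0.078000 m³/min, so V(t) = 13.3 − 0.078000 t and V(91.0) = 6.2020 m³.
Species balance (pure solvent in): dm/dt = −Q_out · m/V(t).
dm/m = −Q_out dt/(V₀ − 0.078000 t); integrating gives ln(m/m₀) = −(Q_out/(Q_in−Q_out)) ln(V/V₀).
m = m₀ (V₀/V)^(Q_out/(Q_in−Q_out)) = 53.3 × (13.3/6.2020)^(-3.5385) = 3.5840 g.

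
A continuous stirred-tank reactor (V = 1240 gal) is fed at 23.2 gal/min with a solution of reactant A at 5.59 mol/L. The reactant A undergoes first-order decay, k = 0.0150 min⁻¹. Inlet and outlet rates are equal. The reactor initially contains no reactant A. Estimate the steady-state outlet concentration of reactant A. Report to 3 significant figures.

3.10 mol/L

V dC/dt = Q(C_in − C) − k V C.
At steady state: 0 = Q C_in − (Q + kV) C_ss, so C_ss = Q C_in/(Q + kV).
C_ss = 23.2·5.59/(23.2 + 0.0150·1240) = 129.69/41.800 = 3.1026 mol/L.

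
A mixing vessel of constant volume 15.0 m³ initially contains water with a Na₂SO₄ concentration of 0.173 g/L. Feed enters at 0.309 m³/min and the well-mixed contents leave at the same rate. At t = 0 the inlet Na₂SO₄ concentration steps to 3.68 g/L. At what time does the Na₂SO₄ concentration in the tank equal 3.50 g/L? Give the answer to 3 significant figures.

Accumulation = in − out for the solute gives V dC/dt = Q(C_in − C), so τ = V/Q = 48.544 min.
C(t) = C_in + (C₀ − C_in) e^(−t/τ). Set C = 3.50 and solve for t:
e^(−t/τ) = (C − C_in)/(C₀ − C_in) = (3.50 − 3.68)/(0.173 − 3.68) = 0.051326
t = −τ ln(…) = 48.544 × 2.9696 = 144.15 min.

144 min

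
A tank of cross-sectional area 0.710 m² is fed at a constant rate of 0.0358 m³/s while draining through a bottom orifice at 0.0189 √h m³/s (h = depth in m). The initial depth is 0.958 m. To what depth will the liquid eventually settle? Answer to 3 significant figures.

3.59 m

A dh/dt = Q_in − 0.0189 √h. Steady state requires inflow = outflow:
Q_in = 0.0189 √h_ss ⇒ √h_ss = 0.0358/0.0189 = 1.8942.
h_ss = 1.8942² = 3.5879 m. (Since h₀ = 0.958 m < h_ss, the level will rise toward this value.)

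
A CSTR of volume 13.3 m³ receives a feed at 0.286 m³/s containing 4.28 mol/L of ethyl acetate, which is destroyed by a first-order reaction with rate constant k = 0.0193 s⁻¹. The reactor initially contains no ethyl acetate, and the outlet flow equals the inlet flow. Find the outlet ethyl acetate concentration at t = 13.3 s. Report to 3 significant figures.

0.945 mol/L

Species balance: V dC/dt = Q C_in − Q C − k V C.
dC/dt = (Q/V) C_in − (Q/V + k) C; effective rate a = Q/V + k = 0.021504 + 0.0193 = 0.040804 s⁻¹.
C_ss = Q C_in/(Q + kV) = 2.2556 mol/L; C(t) = C_ss + (C₀ − C_ss) e^(−a t).
C(13.3) = 2.2556 + (-2.2556)·e^(−0.040804·13.3) = 2.2556 + (-2.2556)·0.58118 = 0.94468 mol/L.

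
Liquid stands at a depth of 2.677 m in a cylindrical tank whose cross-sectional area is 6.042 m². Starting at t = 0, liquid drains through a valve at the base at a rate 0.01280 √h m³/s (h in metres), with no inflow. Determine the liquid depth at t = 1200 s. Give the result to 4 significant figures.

0.1333 m

With no inflow, A dh/dt = −0.01280 √h.
Separate and integrate: 2(√h − √h₀) = −(0.01280/A) t.
√h = √2.677 − 0.01280·1200/(2·6.042) = 1.63615 − 1.27110 = 0.365052.
h = 0.365052² = 0.133263 m.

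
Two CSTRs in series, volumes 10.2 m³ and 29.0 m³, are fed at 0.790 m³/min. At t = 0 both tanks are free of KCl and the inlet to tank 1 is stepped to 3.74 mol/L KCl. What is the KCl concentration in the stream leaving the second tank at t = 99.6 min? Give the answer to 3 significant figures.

3.36 mol/L

Species balance on tank i: dCᵢ/dt = (Cᵢ₋₁ − Cᵢ)/τᵢ with τᵢ = Vᵢ/Q.
τ₁ = 10.2/0.790 = 12.911 min; τ₂ = 29.0/0.790 = 36.709 min.
Solving the cascade with C₁(0)=C₂(0)=0 gives C₂(t) = C_in[1 − (τ₁ e^(−t/τ₁) − τ₂ e^(−t/τ₂))/(τ₁ − τ₂)].
At t = 99.6: e^(−t/τ₁) = 0.00044648, e^(−t/τ₂) = 0.066321.
C₂ = 3.74·[1 − (12.911·0.00044648 − 36.709·0.066321)/(-23.797)] = 3.74·0.89794 = 3.3583 mol/L.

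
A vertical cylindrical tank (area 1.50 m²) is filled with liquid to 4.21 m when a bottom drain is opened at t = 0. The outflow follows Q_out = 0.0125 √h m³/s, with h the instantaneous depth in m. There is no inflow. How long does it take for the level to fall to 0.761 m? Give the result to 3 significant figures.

283 s

Volume balance on the tank: A dh/dt = −0.0125 √h.
∫ h^(−1/2) dh = −(0.0125/A) ∫ dt, giving 2√h = 2√h₀ − (0.0125/A) t.
t = 2A(√h₀ − √h)/0.0125 = 2·1.50·(√4.21 − √0.761)/0.0125
  = 3.0000 × (2.0518 − 0.87235) / 0.0125 = 283.07 s.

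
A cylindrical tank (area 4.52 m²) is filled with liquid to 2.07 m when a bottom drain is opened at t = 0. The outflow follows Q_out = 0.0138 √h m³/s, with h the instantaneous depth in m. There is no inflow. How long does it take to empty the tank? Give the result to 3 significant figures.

942 s

With no inflow, A dh/dt = −0.0138 √h.
This is separable: 2 d(√h)/dt = −0.0138/A, so √h = √h₀ − (0.0138/(2A)) t.
Set h = 0: 2√h₀ = (0.0138/A) t_empty ⇒ t_empty = 2A√h₀/0.0138.
t_empty = 2·4.52·√2.07/0.0138 = 9.0400·1.4387/0.0138 = 942.49 s.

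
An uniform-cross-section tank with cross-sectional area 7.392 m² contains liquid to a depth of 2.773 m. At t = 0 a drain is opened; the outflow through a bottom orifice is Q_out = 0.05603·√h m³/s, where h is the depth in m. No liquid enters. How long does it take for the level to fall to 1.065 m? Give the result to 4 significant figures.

167.1 s

A dh/dt = −Q_out = −0.05603 √h.
Separate and integrate: 2(√h − √h₀) = −(0.05603/A) t.
t = 2A(√h₀ − √h)/0.05603 = 2·7.392·(√2.773 − √1.065)/0.05603
  = 14.7840 × (1.66523 − 1.03199) / 0.05603 = 167.087 s.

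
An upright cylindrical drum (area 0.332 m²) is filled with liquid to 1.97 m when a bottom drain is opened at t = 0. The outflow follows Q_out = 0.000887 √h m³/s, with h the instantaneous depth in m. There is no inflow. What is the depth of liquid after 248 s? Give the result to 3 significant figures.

With no inflow, A dh/dt = −0.000887 √h.
Separate and integrate: 2(√h − √h₀) = −(0.000887/A) t.
√h = √1.97 − 0.000887·248/(2·0.332) = 1.4036 − 0.33129 = 1.0723.
h = 1.0723² = 1.1498 m.

1.15 m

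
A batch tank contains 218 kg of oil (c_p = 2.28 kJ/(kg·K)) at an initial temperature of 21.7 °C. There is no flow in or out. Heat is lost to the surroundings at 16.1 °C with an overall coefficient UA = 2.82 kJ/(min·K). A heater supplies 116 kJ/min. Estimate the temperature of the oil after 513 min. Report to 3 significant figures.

Heat balance on the well-mixed liquid: M c_p dT/dt = −UA(T − T_amb) + Q̇.
dT/dt = (T_ss − T)/τ with T_ss = T_amb + Q̇/UA = 16.1 + 116/2.82 = 57.235 °C, τ = M c_p/UA = 218·2.28/2.82 = 176.26 min.
Integrating: T(t) = T_ss + (T₀ − T_ss) e^(−t/τ).
T(513) = 57.235 + (-35.535)·0.054446 = 55.300 °C.

55.3 °C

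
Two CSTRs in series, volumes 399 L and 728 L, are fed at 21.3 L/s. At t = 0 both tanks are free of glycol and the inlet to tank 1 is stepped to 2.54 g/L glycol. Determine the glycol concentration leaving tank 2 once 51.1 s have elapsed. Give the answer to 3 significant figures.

1.48 g/L

Species balance on tank i: dCᵢ/dt = (Cᵢ₋₁ − Cᵢ)/τᵢ with τᵢ = Vᵢ/Q.
τ₁ = 399/21.3 = 18.732 s; τ₂ = 728/21.3 = 34.178 s.
Solving the cascade with C₁(0)=C₂(0)=0 gives C₂(t) = C_in[1 − (τ₁ e^(−t/τ₁) − τ₂ e^(−t/τ₂))/(τ₁ − τ₂)].
At t = 51.1: e^(−t/τ₁) = 0.065357, e^(−t/τ₂) = 0.22423.
C₂ = 2.54·[1 − (18.732·0.065357 − 34.178·0.22423)/(-15.446)] = 2.54·0.58310 = 1.4811 g/L.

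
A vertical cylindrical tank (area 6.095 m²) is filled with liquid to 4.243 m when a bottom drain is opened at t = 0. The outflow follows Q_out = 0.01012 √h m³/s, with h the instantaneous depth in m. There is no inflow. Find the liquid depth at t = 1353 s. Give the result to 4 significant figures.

Mass balance (ρ constant): A dh/dt = −0.01012 √h.
Separate and integrate: 2(√h − √h₀) = −(0.01012/A) t.
√h = √4.243 − 0.01012·1353/(2·6.095) = 2.05985 − 1.12325 = 0.936609.
h = 0.936609² = 0.877237 m.

0.8772 m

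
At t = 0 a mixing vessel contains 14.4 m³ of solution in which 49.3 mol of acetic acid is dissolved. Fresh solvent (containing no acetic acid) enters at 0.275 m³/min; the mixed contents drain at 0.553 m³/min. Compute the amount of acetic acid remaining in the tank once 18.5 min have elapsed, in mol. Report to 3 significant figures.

20.5 mol

Let m(t) be the amount of acetic acid. Volume: V(t) = V₀ + (Q_in − Q_out) t = 14.4 − 0.27800 t; V(18.5) = 9.2570 m³.
Solute balance: dm/dt = 0 − Q_out C = −Q_out m/V(t).
Separate: dm/m = −Q_out dt/V(t) ⇒ ln(m/m₀) = −(Q_out/(Q_in−Q_out)) ln(V/V₀).
m = m₀ (V₀/V)^(Q_out/(Q_in−Q_out)) = 49.3 × (14.4/9.2570)^(-1.9892) = 20.471 mol.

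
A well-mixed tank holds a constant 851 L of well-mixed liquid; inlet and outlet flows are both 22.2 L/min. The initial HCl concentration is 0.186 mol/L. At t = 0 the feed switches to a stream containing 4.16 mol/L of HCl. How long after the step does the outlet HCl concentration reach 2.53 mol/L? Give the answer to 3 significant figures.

34.2 min

Species balance: V dC/dt = Q(C_in − C) ⇒ τ = V/Q = 38.333 min.
C(t) = C_in + (C₀ − C_in) e^(−t/τ). Set C = 2.53 and solve for t:
e^(−t/τ) = (C − C_in)/(C₀ − C_in) = (2.53 − 4.16)/(0.186 − 4.16) = 0.41017
t = −τ ln(…) = 38.333 × 0.89119 = 34.162 min.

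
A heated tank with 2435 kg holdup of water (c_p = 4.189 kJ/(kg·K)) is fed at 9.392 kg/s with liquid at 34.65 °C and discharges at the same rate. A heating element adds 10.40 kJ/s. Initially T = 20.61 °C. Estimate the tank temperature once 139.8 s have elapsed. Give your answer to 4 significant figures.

26.57 °C

First-law balance (no shaft work): M c_p dT/dt = ṁ c_p (T_in − T) + 10.40.
Rearrange: dT/dt = (T_ss − T)/τ with τ = M/ṁ = 259.263 s and T_ss = T_in + Q̇/(ṁ c_p) = 34.9143 °C.
Solution: T(t) = T_ss + (T₀ − T_ss) e^(−t/τ).
T(139.8) = 34.9143 + (-14.3043)·e^(−139.8/259.263) = 34.9143 + (-14.3043)·0.583203 = 26.5720 °C.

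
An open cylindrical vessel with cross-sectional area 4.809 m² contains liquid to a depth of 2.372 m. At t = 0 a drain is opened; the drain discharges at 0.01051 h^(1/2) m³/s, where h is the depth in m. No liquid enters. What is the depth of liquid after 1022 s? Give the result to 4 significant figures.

0.1792 m

Mass balance (ρ constant): A dh/dt = −0.01051 √h.
This is separable: 2 d(√h)/dt = −0.01051/A, so √h = √h₀ − (0.01051/(2A)) t.
√h = √2.372 − 0.01051·1022/(2·4.809) = 1.54013 − 1.11678 = 0.423347.
h = 0.423347² = 0.179222 m.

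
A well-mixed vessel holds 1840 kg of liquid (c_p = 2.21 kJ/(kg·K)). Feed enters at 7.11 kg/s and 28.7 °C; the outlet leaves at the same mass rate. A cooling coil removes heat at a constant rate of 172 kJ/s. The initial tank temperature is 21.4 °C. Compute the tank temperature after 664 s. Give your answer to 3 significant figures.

M c_p dT/dt = ṁ c_p (T_in − T) − Q̇.
τ = M/ṁ = 258.79 s; T_ss = T_in − Q̇/(ṁ c_p) = 28.7 − 172/(7.11·2.21) = 17.754 °C.
Integrating: T(t) = T_ss + (T₀ − T_ss) e^(−t/τ).
T(664) = 17.754 + (3.6463)·e^(−664/258.79) = 17.754 + (3.6463)·0.076859 = 18.034 °C.

18.0 °C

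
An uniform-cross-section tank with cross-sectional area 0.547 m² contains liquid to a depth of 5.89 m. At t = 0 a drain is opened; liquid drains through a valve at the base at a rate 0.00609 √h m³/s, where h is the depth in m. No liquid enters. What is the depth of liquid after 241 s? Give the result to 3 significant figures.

With no inflow, A dh/dt = −0.00609 √h.
∫ h^(−1/2) dh = −(0.00609/A) ∫ dt, giving 2√h = 2√h₀ − (0.00609/A) t.
√h = √5.89 − 0.00609·241/(2·0.547) = 2.4269 − 1.3416 = 1.0854.
h = 1.0854² = 1.1780 m.

1.18 m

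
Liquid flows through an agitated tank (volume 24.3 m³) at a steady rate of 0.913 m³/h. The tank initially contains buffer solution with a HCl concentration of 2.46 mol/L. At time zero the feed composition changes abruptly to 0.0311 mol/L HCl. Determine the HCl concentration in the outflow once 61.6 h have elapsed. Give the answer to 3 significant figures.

Unsteady species balance (constant V, well mixed): V dC/dt = Q(C_in − C).
Rewrite as dC/dt + C/τ = C_in/τ, τ = V/Q = 26.616 h.
C approaches C_in exponentially: C(t) = C_in + (C₀ − C_in) e^(−t/τ).
C(61.6) = 0.0311 + (2.46 − 0.0311)·e^(−61.6/26.616) = 0.0311 + (2.4289)·0.098822 = 0.27113 mol/L.

0.271 mol/L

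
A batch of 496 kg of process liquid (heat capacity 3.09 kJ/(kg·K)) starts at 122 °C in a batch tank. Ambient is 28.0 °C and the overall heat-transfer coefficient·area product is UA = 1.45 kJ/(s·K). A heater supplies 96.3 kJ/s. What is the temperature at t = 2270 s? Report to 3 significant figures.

Energy balance: M c_p dT/dt = −UA(T − T_amb) + Q̇.
dT/dt = (T_ss − T)/τ with T_ss = T_amb + Q̇/UA = 28.0 + 96.3/1.45 = 94.414 °C, τ = M c_p/UA = 496·3.09/1.45 = 1057.0 s.
Integrating: T(t) = T_ss + (T₀ − T_ss) e^(−t/τ).
T(2270) = 94.414 + (27.586)·0.11676 = 97.635 °C.

97.6 °C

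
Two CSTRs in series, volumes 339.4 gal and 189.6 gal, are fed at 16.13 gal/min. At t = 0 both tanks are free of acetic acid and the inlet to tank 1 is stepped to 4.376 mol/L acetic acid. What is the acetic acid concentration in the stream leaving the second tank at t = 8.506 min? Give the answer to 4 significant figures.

0.4443 mol/L

Each tank obeys Vᵢ dCᵢ/dt = Q(Cᵢ₋₁ − Cᵢ), so τᵢ = Vᵢ/Q.
τ₁ = 339.4/16.13 = 21.0415 min; τ₂ = 189.6/16.13 = 11.7545 min.
Solving the cascade with C₁(0)=C₂(0)=0 gives C₂(t) = C_in[1 − (τ₁ e^(−t/τ₁) − τ₂ e^(−t/τ₂))/(τ₁ − τ₂)].
At t = 8.506: e^(−t/τ₁) = 0.667479, e^(−t/τ₂) = 0.484985.
C₂ = 4.376·[1 − (21.0415·0.667479 − 11.7545·0.484985)/(9.28704)] = 4.376·0.101541 = 0.444344 mol/L.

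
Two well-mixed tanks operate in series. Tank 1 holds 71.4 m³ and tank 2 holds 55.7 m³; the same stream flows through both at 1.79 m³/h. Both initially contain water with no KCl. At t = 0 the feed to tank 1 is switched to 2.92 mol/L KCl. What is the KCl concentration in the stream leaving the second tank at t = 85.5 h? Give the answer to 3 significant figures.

2.03 mol/L

Species balance on tank i: dCᵢ/dt = (Cᵢ₋₁ − Cᵢ)/τᵢ with τᵢ = Vᵢ/Q.
τ₁ = 71.4/1.79 = 39.888 h; τ₂ = 55.7/1.79 = 31.117 h.
Tank 1: C₁ = C_in(1 − e^(−t/τ₁)). Tank 2 (τ₁ ≠ τ₂): C₂ = C_in[1 − (τ₁ e^(−t/τ₁) − τ₂ e^(−t/τ₂))/(τ₁ − τ₂)].
At t = 85.5: e^(−t/τ₁) = 0.11725, e^(−t/τ₂) = 0.064077.
C₂ = 2.92·[1 − (39.888·0.11725 − 31.117·0.064077)/(8.7709)] = 2.92·0.69413 = 2.0269 mol/L.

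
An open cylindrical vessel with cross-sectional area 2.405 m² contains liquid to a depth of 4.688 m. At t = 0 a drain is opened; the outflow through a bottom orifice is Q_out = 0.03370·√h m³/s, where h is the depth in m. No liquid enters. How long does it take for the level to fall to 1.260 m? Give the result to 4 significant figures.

148.8 s

Mass balance (ρ constant): A dh/dt = −0.03370 √h.
∫ h^(−1/2) dh = −(0.03370/A) ∫ dt, giving 2√h = 2√h₀ − (0.03370/A) t.
t = 2A(√h₀ − √h)/0.03370 = 2·2.405·(√4.688 − √1.260)/0.03370
  = 4.81000 × (2.16518 − 1.12250) / 0.03370 = 148.822 s.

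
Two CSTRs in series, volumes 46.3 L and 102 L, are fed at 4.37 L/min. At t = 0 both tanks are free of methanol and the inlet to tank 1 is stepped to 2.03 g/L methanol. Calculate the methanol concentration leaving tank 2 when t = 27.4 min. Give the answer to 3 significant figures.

Species balance on tank i: dCᵢ/dt = (Cᵢ₋₁ − Cᵢ)/τᵢ with τᵢ = Vᵢ/Q.
τ₁ = 46.3/4.37 = 10.595 min; τ₂ = 102/4.37 = 23.341 min.
Solving the cascade with C₁(0)=C₂(0)=0 gives C₂(t) = C_in[1 − (τ₁ e^(−t/τ₁) − τ₂ e^(−t/τ₂))/(τ₁ − τ₂)].
At t = 27.4: e^(−t/τ₁) = 0.075311, e^(−t/τ₂) = 0.30916.
C₂ = 2.03·[1 − (10.595·0.075311 − 23.341·0.30916)/(-12.746)] = 2.03·0.49646 = 1.0078 g/L.

1.01 g/L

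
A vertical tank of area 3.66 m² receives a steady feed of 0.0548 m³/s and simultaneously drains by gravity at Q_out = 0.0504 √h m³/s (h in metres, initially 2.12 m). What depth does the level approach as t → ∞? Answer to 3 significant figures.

Mass balance (ρ constant): A dh/dt = Q_in − 0.0504 √h. At steady state dh/dt = 0:
Q_in = 0.0504 √h_ss ⇒ √h_ss = 0.0548/0.0504 = 1.0873.
h_ss = 1.0873² = 1.1822 m. (Since h₀ = 2.12 m > h_ss, the level will fall toward this value.)

1.18 m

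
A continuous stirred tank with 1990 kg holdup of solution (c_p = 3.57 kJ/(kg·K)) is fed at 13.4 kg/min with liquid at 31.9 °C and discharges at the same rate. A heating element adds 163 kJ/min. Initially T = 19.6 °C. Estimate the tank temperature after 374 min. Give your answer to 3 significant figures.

34.0 °C

M c_p dT/dt = ṁ c_p (T_in − T) + Q̇.
τ = M/ṁ = 148.51 min; T_ss = T_in + Q̇/(ṁ c_p) = 31.9 + 163/(13.4·3.57) = 35.307 °C.
T approaches T_ss exponentially: T(t) = T_ss + (T₀ − T_ss) e^(−t/τ).
T(374) = 35.307 + (-15.707)·e^(−374/148.51) = 35.307 + (-15.707)·0.080589 = 34.041 °C.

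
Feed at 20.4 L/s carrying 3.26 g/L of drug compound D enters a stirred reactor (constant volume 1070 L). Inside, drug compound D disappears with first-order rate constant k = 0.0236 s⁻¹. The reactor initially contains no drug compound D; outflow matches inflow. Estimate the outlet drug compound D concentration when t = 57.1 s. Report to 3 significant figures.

Species balance: V dC/dt = Q C_in − Q C − k V C.
This is linear with rate a = Q/V + k = 0.042665 s⁻¹.
C_ss = Q C_in/(Q + kV) = 1.4568 g/L; C(t) = C_ss + (C₀ − C_ss) e^(−a t).
C(57.1) = 1.4568 + (-1.4568)·e^(−0.042665·57.1) = 1.4568 + (-1.4568)·0.087493 = 1.3293 g/L.

1.33 g/L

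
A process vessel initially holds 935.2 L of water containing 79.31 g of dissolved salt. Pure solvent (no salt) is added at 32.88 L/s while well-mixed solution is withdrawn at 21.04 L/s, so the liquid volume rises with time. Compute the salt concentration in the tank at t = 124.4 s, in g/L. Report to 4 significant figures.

Total volume: dV/dt = Q_in − Q_out = 11.8400 L/s, so V(t) = 935.2 + 11.8400 t and V(124.4) = 2408.10 L.
No salt enters, so dm/dt = −Q_out · (m/V).
dm/m = −Q_out dt/(V₀ + 11.8400 t); integrating gives ln(m/m₀) = −(Q_out/(Q_in−Q_out)) ln(V/V₀).
m = m₀ (V₀/V)^(Q_out/(Q_in−Q_out)) = 79.31 × (935.2/2408.10)^(1.77703) = 14.7700 g.
C = m/V = 14.7700/2408.10 = 0.00613347 g/L.

0.006133 g/L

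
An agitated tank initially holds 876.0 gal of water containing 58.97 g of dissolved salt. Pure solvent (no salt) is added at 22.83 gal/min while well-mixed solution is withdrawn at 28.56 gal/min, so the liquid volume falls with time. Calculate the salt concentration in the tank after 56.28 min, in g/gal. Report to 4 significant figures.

Let m(t) be the amount of salt. Volume: V(t) = V₀ + (Q_in − Q_out) t = 876.0 − 5.73000 t; V(56.28) = 553.516 gal.
Species balance (pure solvent in): dm/dt = −Q_out · m/V(t).
Separate: dm/m = −Q_out dt/V(t) ⇒ ln(m/m₀) = −(Q_out/(Q_in−Q_out)) ln(V/V₀).
m = m₀ (V₀/V)^(Q_out/(Q_in−Q_out)) = 58.97 × (876.0/553.516)^(-4.98429) = 5.98262 g.
C = m/V = 5.98262/553.516 = 0.0108084 g/gal.

0.01081 g/gal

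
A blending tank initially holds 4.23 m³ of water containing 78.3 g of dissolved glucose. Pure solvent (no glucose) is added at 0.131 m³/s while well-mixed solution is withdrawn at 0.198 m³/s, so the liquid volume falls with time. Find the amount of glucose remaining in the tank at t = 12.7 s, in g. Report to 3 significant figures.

40.3 g

Total volume: dV/dt = Q_in − Q_out = -0.067000 m³/s, so V(t) = 4.23 − 0.067000 t and V(12.7) = 3.3791 m³.
Species balance (pure solvent in): dm/dt = −Q_out · m/V(t).
dm/m = −Q_out dt/(V₀ − 0.067000 t); integrating gives ln(m/m₀) = −(Q_out/(Q_in−Q_out)) ln(V/V₀).
m = m₀ (V₀/V)^(Q_out/(Q_in−Q_out)) = 78.3 × (4.23/3.3791)^(-2.9552) = 40.319 g.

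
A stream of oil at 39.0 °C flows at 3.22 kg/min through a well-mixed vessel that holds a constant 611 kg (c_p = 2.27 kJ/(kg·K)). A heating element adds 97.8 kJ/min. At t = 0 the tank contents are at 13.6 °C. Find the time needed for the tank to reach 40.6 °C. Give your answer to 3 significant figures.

Energy balance: M c_p dT/dt = ṁ c_p (T_in − T) + 97.8.
τ = M/ṁ = 189.75 min; T_ss = T_in + Q̇/(ṁ c_p) = 52.380 °C.
T(t) = T_ss + (T₀ − T_ss) e^(−t/τ). Set T = 40.6:
e^(−t/τ) = (40.6 − 52.380)/(13.6 − 52.380) = 0.30377
t = −189.75 · ln(0.30377) = 226.09 min.

226 min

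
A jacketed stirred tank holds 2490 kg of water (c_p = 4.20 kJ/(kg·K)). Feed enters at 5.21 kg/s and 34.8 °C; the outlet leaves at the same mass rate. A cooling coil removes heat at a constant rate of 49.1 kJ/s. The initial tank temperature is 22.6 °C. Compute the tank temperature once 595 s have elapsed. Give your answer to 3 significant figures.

29.7 °C

M c_p dT/dt = ṁ c_p (T_in − T) − Q̇.
τ = M/ṁ = 477.93 s; T_ss = T_in − Q̇/(ṁ c_p) = 34.8 − 49.1/(5.21·4.20) = 32.556 °C.
Integrating: T(t) = T_ss + (T₀ − T_ss) e^(−t/τ).
T(595) = 32.556 + (-9.9561)·e^(−595/477.93) = 32.556 + (-9.9561)·0.28795 = 29.689 °C.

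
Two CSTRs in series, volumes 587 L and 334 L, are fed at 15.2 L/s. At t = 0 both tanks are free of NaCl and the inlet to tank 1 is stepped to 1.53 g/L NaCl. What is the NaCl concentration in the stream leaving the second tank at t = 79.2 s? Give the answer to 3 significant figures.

1.13 g/L

Species balance on tank i: dCᵢ/dt = (Cᵢ₋₁ − Cᵢ)/τᵢ with τᵢ = Vᵢ/Q.
τ₁ = 587/15.2 = 38.618 s; τ₂ = 334/15.2 = 21.974 s.
Solving the cascade with C₁(0)=C₂(0)=0 gives C₂(t) = C_in[1 − (τ₁ e^(−t/τ₁) − τ₂ e^(−t/τ₂))/(τ₁ − τ₂)].
At t = 79.2: e^(−t/τ₁) = 0.12863, e^(−t/τ₂) = 0.027206.
C₂ = 1.53·[1 − (38.618·0.12863 − 21.974·0.027206)/(16.645)] = 1.53·0.73748 = 1.1283 g/L.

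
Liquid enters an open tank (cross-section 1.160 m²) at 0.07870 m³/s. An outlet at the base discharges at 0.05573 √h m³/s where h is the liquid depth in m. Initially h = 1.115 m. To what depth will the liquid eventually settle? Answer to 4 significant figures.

1.994 m

Level balance: A dh/dt = 0.07870 − 0.05573 √h. Setting dh/dt = 0:
Q_in = 0.05573 √h_ss ⇒ √h_ss = 0.07870/0.05573 = 1.41217.
h_ss = 1.41217² = 1.99421 m. (Since h₀ = 1.115 m < h_ss, the level will rise toward this value.)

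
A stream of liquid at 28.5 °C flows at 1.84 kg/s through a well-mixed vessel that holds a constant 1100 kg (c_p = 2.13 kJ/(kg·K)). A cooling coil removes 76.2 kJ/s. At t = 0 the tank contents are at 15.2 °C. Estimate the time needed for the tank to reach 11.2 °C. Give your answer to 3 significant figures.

M c_p dT/dt = ṁ c_p (T_in − T) − Q̇.
τ = M/ṁ = 597.83 s; T_ss = T_in − Q̇/(ṁ c_p) = 9.0573 °C.
T(t) = T_ss + (T₀ − T_ss) e^(−t/τ). Set T = 11.2:
e^(−t/τ) = (11.2 − 9.0573)/(15.2 − 9.0573) = 0.34883
t = −597.83 · ln(0.34883) = 629.62 s.

630 s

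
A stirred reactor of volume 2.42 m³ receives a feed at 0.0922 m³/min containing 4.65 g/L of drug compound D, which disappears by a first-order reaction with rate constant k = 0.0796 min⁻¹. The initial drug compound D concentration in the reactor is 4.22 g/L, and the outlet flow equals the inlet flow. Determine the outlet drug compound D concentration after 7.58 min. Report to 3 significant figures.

Accumulation = in − out − consumed: V dC/dt = Q C_in − Q C − k V C.
This is linear with rate a = Q/V + k = 0.11770 min⁻¹.
C_ss = Q C_in/(Q + kV) = 1.5052 g/L; C(t) = C_ss + (C₀ − C_ss) e^(−a t).
C(7.58) = 1.5052 + (2.7148)·e^(−0.11770·7.58) = 1.5052 + (2.7148)·0.40977 = 2.6176 g/L.

2.62 g/L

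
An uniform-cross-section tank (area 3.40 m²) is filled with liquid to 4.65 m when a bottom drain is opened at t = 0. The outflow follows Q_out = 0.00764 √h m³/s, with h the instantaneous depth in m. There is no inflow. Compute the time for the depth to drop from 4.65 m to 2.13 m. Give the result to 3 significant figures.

620 s

Accumulation of liquid (constant cross-section A): A dh/dt = −0.00764 √h.
Separate and integrate: 2(√h − √h₀) = −(0.00764/A) t.
t = 2A(√h₀ − √h)/0.00764 = 2·3.40·(√4.65 − √2.13)/0.00764
  = 6.8000 × (2.1564 − 1.4595) / 0.00764 = 620.31 s.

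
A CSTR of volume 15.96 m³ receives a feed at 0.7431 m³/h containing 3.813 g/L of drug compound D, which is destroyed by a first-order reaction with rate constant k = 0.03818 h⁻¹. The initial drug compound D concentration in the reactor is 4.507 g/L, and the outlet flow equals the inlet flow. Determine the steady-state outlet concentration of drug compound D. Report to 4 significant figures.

V dC/dt = Q(C_in − C) − k V C.
At steady state: 0 = Q C_in − (Q + kV) C_ss, so C_ss = Q C_in/(Q + kV).
C_ss = 0.7431·3.813/(0.7431 + 0.03818·15.96) = 2.83344/1.35245 = 2.09504 g/L.

2.095 g/L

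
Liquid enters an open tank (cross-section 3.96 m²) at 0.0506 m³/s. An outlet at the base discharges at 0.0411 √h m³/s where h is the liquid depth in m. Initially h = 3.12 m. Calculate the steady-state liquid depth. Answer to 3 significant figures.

1.52 m

Level balance: A dh/dt = 0.0506 − 0.0411 √h. Setting dh/dt = 0:
Q_in = 0.0411 √h_ss ⇒ √h_ss = 0.0506/0.0411 = 1.2311.
h_ss = 1.2311² = 1.5157 m. (Since h₀ = 3.12 m > h_ss, the level will fall toward this value.)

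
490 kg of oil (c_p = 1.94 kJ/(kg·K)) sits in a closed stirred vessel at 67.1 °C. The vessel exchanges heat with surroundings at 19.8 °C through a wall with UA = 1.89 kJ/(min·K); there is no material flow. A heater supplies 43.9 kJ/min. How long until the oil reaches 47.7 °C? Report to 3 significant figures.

825 min

M c_p dT/dt = −UA(T − T_amb) + Q̇.
τ = M c_p/UA = 502.96 min; T_ss = T_amb + Q̇/UA = 19.8 + 43.9/1.89 = 43.028 °C.
T(t) = T_ss + (T₀ − T_ss)e^(−t/τ); set T = 47.7:
t = −τ ln[(T − T_ss)/(T₀ − T_ss)] = −502.96 · ln(0.19410) = 824.55 min.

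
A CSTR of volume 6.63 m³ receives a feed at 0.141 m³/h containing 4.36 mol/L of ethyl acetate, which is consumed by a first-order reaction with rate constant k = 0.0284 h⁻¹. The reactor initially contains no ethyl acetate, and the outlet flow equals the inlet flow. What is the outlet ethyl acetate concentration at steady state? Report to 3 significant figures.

1.87 mol/L

Accumulation = in − out − consumed: V dC/dt = Q C_in − Q C − k V C.
Steady state (dC/dt = 0): C_ss = Q C_in/(Q + kV) = C_in/(1 + kV/Q).
C_ss = 0.141·4.36/(0.141 + 0.0284·6.63) = 0.61476/0.32929 = 1.8669 mol/L.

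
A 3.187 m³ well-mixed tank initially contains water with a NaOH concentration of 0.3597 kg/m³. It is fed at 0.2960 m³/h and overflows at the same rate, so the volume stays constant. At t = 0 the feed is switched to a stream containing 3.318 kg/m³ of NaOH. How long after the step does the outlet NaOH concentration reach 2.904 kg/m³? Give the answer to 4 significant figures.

Species balance: V dC/dt = Q(C_in − C) ⇒ τ = V/Q = 10.7669 h.
C(t) = C_in + (C₀ − C_in) e^(−t/τ). Set C = 2.904 and solve for t:
e^(−t/τ) = (C − C_in)/(C₀ − C_in) = (2.904 − 3.318)/(0.3597 − 3.318) = 0.139945
t = −τ ln(…) = 10.7669 × 1.96650 = 21.1731 h.

21.17 h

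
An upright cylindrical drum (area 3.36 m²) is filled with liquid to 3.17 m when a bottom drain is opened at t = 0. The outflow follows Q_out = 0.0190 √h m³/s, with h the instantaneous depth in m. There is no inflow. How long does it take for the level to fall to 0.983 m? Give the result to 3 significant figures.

Unsteady balance on liquid volume: A dh/dt = −0.0190 √h.
Separate and integrate: 2(√h − √h₀) = −(0.0190/A) t.
t = 2A(√h₀ − √h)/0.0190 = 2·3.36·(√3.17 − √0.983)/0.0190
  = 6.7200 × (1.7804 − 0.99146) / 0.0190 = 279.05 s.

279 s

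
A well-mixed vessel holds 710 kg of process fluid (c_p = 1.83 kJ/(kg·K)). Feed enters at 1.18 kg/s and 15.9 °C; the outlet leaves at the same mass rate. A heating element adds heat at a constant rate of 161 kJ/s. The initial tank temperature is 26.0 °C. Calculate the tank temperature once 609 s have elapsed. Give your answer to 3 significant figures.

M c_p dT/dt = ṁ c_p (T_in − T) + Q̇.
τ = M/ṁ = 601.69 s; T_ss = T_in + Q̇/(ṁ c_p) = 15.9 + 161/(1.18·1.83) = 90.458 °C.
Integrating: T(t) = T_ss + (T₀ − T_ss) e^(−t/τ).
T(609) = 90.458 + (-64.458)·e^(−609/601.69) = 90.458 + (-64.458)·0.36344 = 67.031 °C.

67.0 °C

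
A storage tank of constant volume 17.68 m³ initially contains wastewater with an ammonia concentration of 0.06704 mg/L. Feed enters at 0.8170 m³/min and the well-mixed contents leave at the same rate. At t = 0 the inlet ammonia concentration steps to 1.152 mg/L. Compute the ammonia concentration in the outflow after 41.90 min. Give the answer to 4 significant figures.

0.9955 mg/L

Mass balance on the solute (V constant): V dC/dt = Q(C_in − C).
So dC/dt = (C_in − C)/τ with τ = V/Q = 17.68/0.8170 = 21.6401 min.
Solution: C(t) = C_in + (C₀ − C_in) e^(−t/τ).
C(41.90) = 1.152 + (0.06704 − 1.152)·e^(−41.90/21.6401) = 1.152 + (-1.08496)·0.144249 = 0.995496 mg/L.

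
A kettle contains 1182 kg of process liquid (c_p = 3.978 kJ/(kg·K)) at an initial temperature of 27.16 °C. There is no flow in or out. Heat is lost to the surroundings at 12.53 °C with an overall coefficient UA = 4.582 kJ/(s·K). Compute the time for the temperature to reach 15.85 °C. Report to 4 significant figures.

1522 s

M c_p dT/dt = −UA(T − T_amb).
τ = M c_p/UA = 1026.19 s; T_ss = T_amb = 12.5300 °C.
T(t) = T_ss + (T₀ − T_ss)e^(−t/τ); set T = 15.85:
t = −τ ln[(T − T_ss)/(T₀ − T_ss)] = −1026.19 · ln(0.226931) = 1521.95 s.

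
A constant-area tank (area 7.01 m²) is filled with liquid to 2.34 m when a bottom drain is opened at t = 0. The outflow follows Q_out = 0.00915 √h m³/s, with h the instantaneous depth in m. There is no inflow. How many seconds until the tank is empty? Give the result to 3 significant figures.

Accumulation of liquid (constant cross-section A): A dh/dt = −0.00915 √h.
This is separable: 2 d(√h)/dt = −0.00915/A, so √h = √h₀ − (0.00915/(2A)) t.
Set h = 0: 2√h₀ = (0.00915/A) t_empty ⇒ t_empty = 2A√h₀/0.00915.
t_empty = 2·7.01·√2.34/0.00915 = 14.020·1.5297/0.00915 = 2343.9 s.

2340 s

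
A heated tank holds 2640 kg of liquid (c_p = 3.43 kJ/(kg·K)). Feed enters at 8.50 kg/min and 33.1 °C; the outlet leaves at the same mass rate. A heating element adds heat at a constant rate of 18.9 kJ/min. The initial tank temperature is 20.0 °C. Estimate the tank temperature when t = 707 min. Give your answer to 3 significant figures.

M c_p dT/dt = ṁ c_p (T_in − T) + Q̇.
Rearrange: dT/dt = (T_ss − T)/τ with τ = M/ṁ = 310.59 min and T_ss = T_in + Q̇/(ṁ c_p) = 33.748 °C.
T approaches T_ss exponentially: T(t) = T_ss + (T₀ − T_ss) e^(−t/τ).
T(707) = 33.748 + (-13.748)·e^(−707/310.59) = 33.748 + (-13.748)·0.10266 = 32.337 °C.

32.3 °C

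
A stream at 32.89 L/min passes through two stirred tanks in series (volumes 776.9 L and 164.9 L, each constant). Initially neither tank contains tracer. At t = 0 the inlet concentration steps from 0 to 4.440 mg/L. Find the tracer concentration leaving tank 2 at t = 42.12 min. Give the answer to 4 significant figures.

Each tank obeys Vᵢ dCᵢ/dt = Q(Cᵢ₋₁ − Cᵢ), so τᵢ = Vᵢ/Q.
τ₁ = 776.9/32.89 = 23.6212 min; τ₂ = 164.9/32.89 = 5.01368 min.
Solving the cascade with C₁(0)=C₂(0)=0 gives C₂(t) = C_in[1 − (τ₁ e^(−t/τ₁) − τ₂ e^(−t/τ₂))/(τ₁ − τ₂)].
At t = 42.12: e^(−t/τ₁) = 0.168108, e^(−t/τ₂) = 0.000224640.
C₂ = 4.440·[1 − (23.6212·0.168108 − 5.01368·0.000224640)/(18.6075)] = 4.440·0.786656 = 3.49275 mg/L.

3.493 mg/L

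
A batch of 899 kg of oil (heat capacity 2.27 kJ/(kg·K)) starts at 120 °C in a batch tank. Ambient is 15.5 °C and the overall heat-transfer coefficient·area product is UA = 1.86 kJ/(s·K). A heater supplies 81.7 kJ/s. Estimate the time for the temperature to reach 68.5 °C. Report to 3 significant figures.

2080 s

M c_p dT/dt = −UA(T − T_amb) + Q̇.
τ = M c_p/UA = 1097.2 s; T_ss = T_amb + Q̇/UA = 15.5 + 81.7/1.86 = 59.425 °C.
T(t) = T_ss + (T₀ − T_ss)e^(−t/τ); set T = 68.5:
t = −τ ln[(T − T_ss)/(T₀ − T_ss)] = −1097.2 · ln(0.14982) = 2082.8 s.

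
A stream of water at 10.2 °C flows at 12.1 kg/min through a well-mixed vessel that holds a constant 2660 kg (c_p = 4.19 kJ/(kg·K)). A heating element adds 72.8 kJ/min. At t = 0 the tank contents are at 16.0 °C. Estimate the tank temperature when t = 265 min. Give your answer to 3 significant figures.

12.9 °C

M c_p dT/dt = ṁ c_p (T_in − T) + Q̇.
Rearrange: dT/dt = (T_ss − T)/τ with τ = M/ṁ = 219.83 min and T_ss = T_in + Q̇/(ṁ c_p) = 11.636 °C.
This is linear first-order; T(t) = T_ss + (T₀ − T_ss) e^(−t/τ).
T(265) = 11.636 + (4.3641)·e^(−265/219.83) = 11.636 + (4.3641)·0.29956 = 12.943 °C.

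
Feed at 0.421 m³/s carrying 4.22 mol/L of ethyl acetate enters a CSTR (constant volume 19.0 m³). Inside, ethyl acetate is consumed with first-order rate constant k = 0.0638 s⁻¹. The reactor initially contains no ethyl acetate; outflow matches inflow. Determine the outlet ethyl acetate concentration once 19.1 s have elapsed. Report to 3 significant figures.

Accumulation = in − out − consumed: V dC/dt = Q C_in − Q C − k V C.
dC/dt = (Q/V) C_in − (Q/V + k) C; effective rate a = Q/V + k = 0.022158 + 0.0638 = 0.085958 s⁻¹.
C_ss = Q C_in/(Q + kV) = 1.0878 mol/L; C(t) = C_ss + (C₀ − C_ss) e^(−a t).
C(19.1) = 1.0878 + (-1.0878)·e^(−0.085958·19.1) = 1.0878 + (-1.0878)·0.19363 = 0.87718 mol/L.

0.877 mol/L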